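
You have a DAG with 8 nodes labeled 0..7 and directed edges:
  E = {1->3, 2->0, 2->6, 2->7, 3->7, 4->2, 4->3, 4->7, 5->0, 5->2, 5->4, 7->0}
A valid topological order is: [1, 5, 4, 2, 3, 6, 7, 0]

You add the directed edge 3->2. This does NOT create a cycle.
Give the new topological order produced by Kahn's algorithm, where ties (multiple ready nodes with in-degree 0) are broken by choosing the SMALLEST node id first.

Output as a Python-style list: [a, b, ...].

Old toposort: [1, 5, 4, 2, 3, 6, 7, 0]
Added edge: 3->2
Position of 3 (4) > position of 2 (3). Must reorder: 3 must now come before 2.
Run Kahn's algorithm (break ties by smallest node id):
  initial in-degrees: [3, 0, 3, 2, 1, 0, 1, 3]
  ready (indeg=0): [1, 5]
  pop 1: indeg[3]->1 | ready=[5] | order so far=[1]
  pop 5: indeg[0]->2; indeg[2]->2; indeg[4]->0 | ready=[4] | order so far=[1, 5]
  pop 4: indeg[2]->1; indeg[3]->0; indeg[7]->2 | ready=[3] | order so far=[1, 5, 4]
  pop 3: indeg[2]->0; indeg[7]->1 | ready=[2] | order so far=[1, 5, 4, 3]
  pop 2: indeg[0]->1; indeg[6]->0; indeg[7]->0 | ready=[6, 7] | order so far=[1, 5, 4, 3, 2]
  pop 6: no out-edges | ready=[7] | order so far=[1, 5, 4, 3, 2, 6]
  pop 7: indeg[0]->0 | ready=[0] | order so far=[1, 5, 4, 3, 2, 6, 7]
  pop 0: no out-edges | ready=[] | order so far=[1, 5, 4, 3, 2, 6, 7, 0]
  Result: [1, 5, 4, 3, 2, 6, 7, 0]

Answer: [1, 5, 4, 3, 2, 6, 7, 0]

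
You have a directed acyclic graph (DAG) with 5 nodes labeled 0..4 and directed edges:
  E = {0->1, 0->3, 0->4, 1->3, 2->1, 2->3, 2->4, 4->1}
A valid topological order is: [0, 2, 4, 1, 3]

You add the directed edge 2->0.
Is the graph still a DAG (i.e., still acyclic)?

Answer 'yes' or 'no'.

Answer: yes

Derivation:
Given toposort: [0, 2, 4, 1, 3]
Position of 2: index 1; position of 0: index 0
New edge 2->0: backward (u after v in old order)
Backward edge: old toposort is now invalid. Check if this creates a cycle.
Does 0 already reach 2? Reachable from 0: [0, 1, 3, 4]. NO -> still a DAG (reorder needed).
Still a DAG? yes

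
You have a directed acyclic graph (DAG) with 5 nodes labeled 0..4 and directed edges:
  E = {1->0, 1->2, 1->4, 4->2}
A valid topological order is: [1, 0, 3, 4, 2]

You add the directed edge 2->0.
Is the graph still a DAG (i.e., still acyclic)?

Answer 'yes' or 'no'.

Answer: yes

Derivation:
Given toposort: [1, 0, 3, 4, 2]
Position of 2: index 4; position of 0: index 1
New edge 2->0: backward (u after v in old order)
Backward edge: old toposort is now invalid. Check if this creates a cycle.
Does 0 already reach 2? Reachable from 0: [0]. NO -> still a DAG (reorder needed).
Still a DAG? yes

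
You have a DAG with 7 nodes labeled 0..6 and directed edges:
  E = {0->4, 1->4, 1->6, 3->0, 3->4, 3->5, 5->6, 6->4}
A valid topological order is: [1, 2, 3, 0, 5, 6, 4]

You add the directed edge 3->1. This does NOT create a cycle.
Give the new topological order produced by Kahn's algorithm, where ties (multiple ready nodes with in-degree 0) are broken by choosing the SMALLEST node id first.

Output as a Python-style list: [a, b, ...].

Old toposort: [1, 2, 3, 0, 5, 6, 4]
Added edge: 3->1
Position of 3 (2) > position of 1 (0). Must reorder: 3 must now come before 1.
Run Kahn's algorithm (break ties by smallest node id):
  initial in-degrees: [1, 1, 0, 0, 4, 1, 2]
  ready (indeg=0): [2, 3]
  pop 2: no out-edges | ready=[3] | order so far=[2]
  pop 3: indeg[0]->0; indeg[1]->0; indeg[4]->3; indeg[5]->0 | ready=[0, 1, 5] | order so far=[2, 3]
  pop 0: indeg[4]->2 | ready=[1, 5] | order so far=[2, 3, 0]
  pop 1: indeg[4]->1; indeg[6]->1 | ready=[5] | order so far=[2, 3, 0, 1]
  pop 5: indeg[6]->0 | ready=[6] | order so far=[2, 3, 0, 1, 5]
  pop 6: indeg[4]->0 | ready=[4] | order so far=[2, 3, 0, 1, 5, 6]
  pop 4: no out-edges | ready=[] | order so far=[2, 3, 0, 1, 5, 6, 4]
  Result: [2, 3, 0, 1, 5, 6, 4]

Answer: [2, 3, 0, 1, 5, 6, 4]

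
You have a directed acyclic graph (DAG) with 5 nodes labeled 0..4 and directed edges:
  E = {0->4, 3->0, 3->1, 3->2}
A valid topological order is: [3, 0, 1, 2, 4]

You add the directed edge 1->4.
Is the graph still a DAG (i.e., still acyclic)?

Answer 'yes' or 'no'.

Given toposort: [3, 0, 1, 2, 4]
Position of 1: index 2; position of 4: index 4
New edge 1->4: forward
Forward edge: respects the existing order. Still a DAG, same toposort still valid.
Still a DAG? yes

Answer: yes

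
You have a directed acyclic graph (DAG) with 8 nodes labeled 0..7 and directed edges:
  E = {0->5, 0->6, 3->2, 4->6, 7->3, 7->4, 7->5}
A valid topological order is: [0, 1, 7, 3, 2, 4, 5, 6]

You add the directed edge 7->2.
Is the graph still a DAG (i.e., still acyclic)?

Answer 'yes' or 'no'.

Given toposort: [0, 1, 7, 3, 2, 4, 5, 6]
Position of 7: index 2; position of 2: index 4
New edge 7->2: forward
Forward edge: respects the existing order. Still a DAG, same toposort still valid.
Still a DAG? yes

Answer: yes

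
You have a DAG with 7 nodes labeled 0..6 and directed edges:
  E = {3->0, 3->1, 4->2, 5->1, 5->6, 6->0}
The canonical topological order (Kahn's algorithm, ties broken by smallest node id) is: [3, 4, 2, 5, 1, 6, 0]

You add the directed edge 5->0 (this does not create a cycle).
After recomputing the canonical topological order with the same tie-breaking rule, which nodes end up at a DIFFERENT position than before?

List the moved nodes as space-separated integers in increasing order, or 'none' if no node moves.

Old toposort: [3, 4, 2, 5, 1, 6, 0]
Added edge 5->0
Recompute Kahn (smallest-id tiebreak):
  initial in-degrees: [3, 2, 1, 0, 0, 0, 1]
  ready (indeg=0): [3, 4, 5]
  pop 3: indeg[0]->2; indeg[1]->1 | ready=[4, 5] | order so far=[3]
  pop 4: indeg[2]->0 | ready=[2, 5] | order so far=[3, 4]
  pop 2: no out-edges | ready=[5] | order so far=[3, 4, 2]
  pop 5: indeg[0]->1; indeg[1]->0; indeg[6]->0 | ready=[1, 6] | order so far=[3, 4, 2, 5]
  pop 1: no out-edges | ready=[6] | order so far=[3, 4, 2, 5, 1]
  pop 6: indeg[0]->0 | ready=[0] | order so far=[3, 4, 2, 5, 1, 6]
  pop 0: no out-edges | ready=[] | order so far=[3, 4, 2, 5, 1, 6, 0]
New canonical toposort: [3, 4, 2, 5, 1, 6, 0]
Compare positions:
  Node 0: index 6 -> 6 (same)
  Node 1: index 4 -> 4 (same)
  Node 2: index 2 -> 2 (same)
  Node 3: index 0 -> 0 (same)
  Node 4: index 1 -> 1 (same)
  Node 5: index 3 -> 3 (same)
  Node 6: index 5 -> 5 (same)
Nodes that changed position: none

Answer: none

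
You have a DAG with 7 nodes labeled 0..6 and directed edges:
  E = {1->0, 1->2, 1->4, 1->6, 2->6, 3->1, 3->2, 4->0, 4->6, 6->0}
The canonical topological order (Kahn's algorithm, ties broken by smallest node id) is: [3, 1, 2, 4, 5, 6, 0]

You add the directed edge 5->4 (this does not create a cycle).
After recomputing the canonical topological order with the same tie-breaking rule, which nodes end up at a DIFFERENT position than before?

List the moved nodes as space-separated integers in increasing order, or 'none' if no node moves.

Answer: 4 5

Derivation:
Old toposort: [3, 1, 2, 4, 5, 6, 0]
Added edge 5->4
Recompute Kahn (smallest-id tiebreak):
  initial in-degrees: [3, 1, 2, 0, 2, 0, 3]
  ready (indeg=0): [3, 5]
  pop 3: indeg[1]->0; indeg[2]->1 | ready=[1, 5] | order so far=[3]
  pop 1: indeg[0]->2; indeg[2]->0; indeg[4]->1; indeg[6]->2 | ready=[2, 5] | order so far=[3, 1]
  pop 2: indeg[6]->1 | ready=[5] | order so far=[3, 1, 2]
  pop 5: indeg[4]->0 | ready=[4] | order so far=[3, 1, 2, 5]
  pop 4: indeg[0]->1; indeg[6]->0 | ready=[6] | order so far=[3, 1, 2, 5, 4]
  pop 6: indeg[0]->0 | ready=[0] | order so far=[3, 1, 2, 5, 4, 6]
  pop 0: no out-edges | ready=[] | order so far=[3, 1, 2, 5, 4, 6, 0]
New canonical toposort: [3, 1, 2, 5, 4, 6, 0]
Compare positions:
  Node 0: index 6 -> 6 (same)
  Node 1: index 1 -> 1 (same)
  Node 2: index 2 -> 2 (same)
  Node 3: index 0 -> 0 (same)
  Node 4: index 3 -> 4 (moved)
  Node 5: index 4 -> 3 (moved)
  Node 6: index 5 -> 5 (same)
Nodes that changed position: 4 5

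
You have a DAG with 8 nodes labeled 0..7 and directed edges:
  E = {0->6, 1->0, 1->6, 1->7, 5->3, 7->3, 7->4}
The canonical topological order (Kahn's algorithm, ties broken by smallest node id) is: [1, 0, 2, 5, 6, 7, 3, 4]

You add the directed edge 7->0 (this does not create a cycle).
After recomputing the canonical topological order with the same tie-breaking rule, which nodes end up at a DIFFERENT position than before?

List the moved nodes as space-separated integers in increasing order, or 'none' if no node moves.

Answer: 0 2 3 4 5 6 7

Derivation:
Old toposort: [1, 0, 2, 5, 6, 7, 3, 4]
Added edge 7->0
Recompute Kahn (smallest-id tiebreak):
  initial in-degrees: [2, 0, 0, 2, 1, 0, 2, 1]
  ready (indeg=0): [1, 2, 5]
  pop 1: indeg[0]->1; indeg[6]->1; indeg[7]->0 | ready=[2, 5, 7] | order so far=[1]
  pop 2: no out-edges | ready=[5, 7] | order so far=[1, 2]
  pop 5: indeg[3]->1 | ready=[7] | order so far=[1, 2, 5]
  pop 7: indeg[0]->0; indeg[3]->0; indeg[4]->0 | ready=[0, 3, 4] | order so far=[1, 2, 5, 7]
  pop 0: indeg[6]->0 | ready=[3, 4, 6] | order so far=[1, 2, 5, 7, 0]
  pop 3: no out-edges | ready=[4, 6] | order so far=[1, 2, 5, 7, 0, 3]
  pop 4: no out-edges | ready=[6] | order so far=[1, 2, 5, 7, 0, 3, 4]
  pop 6: no out-edges | ready=[] | order so far=[1, 2, 5, 7, 0, 3, 4, 6]
New canonical toposort: [1, 2, 5, 7, 0, 3, 4, 6]
Compare positions:
  Node 0: index 1 -> 4 (moved)
  Node 1: index 0 -> 0 (same)
  Node 2: index 2 -> 1 (moved)
  Node 3: index 6 -> 5 (moved)
  Node 4: index 7 -> 6 (moved)
  Node 5: index 3 -> 2 (moved)
  Node 6: index 4 -> 7 (moved)
  Node 7: index 5 -> 3 (moved)
Nodes that changed position: 0 2 3 4 5 6 7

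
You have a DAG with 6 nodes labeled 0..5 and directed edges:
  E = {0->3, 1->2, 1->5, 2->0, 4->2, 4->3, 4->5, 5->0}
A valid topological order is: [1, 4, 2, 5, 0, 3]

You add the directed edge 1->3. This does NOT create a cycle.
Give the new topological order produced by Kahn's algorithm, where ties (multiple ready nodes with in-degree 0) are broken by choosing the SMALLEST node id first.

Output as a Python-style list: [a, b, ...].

Old toposort: [1, 4, 2, 5, 0, 3]
Added edge: 1->3
Position of 1 (0) < position of 3 (5). Old order still valid.
Run Kahn's algorithm (break ties by smallest node id):
  initial in-degrees: [2, 0, 2, 3, 0, 2]
  ready (indeg=0): [1, 4]
  pop 1: indeg[2]->1; indeg[3]->2; indeg[5]->1 | ready=[4] | order so far=[1]
  pop 4: indeg[2]->0; indeg[3]->1; indeg[5]->0 | ready=[2, 5] | order so far=[1, 4]
  pop 2: indeg[0]->1 | ready=[5] | order so far=[1, 4, 2]
  pop 5: indeg[0]->0 | ready=[0] | order so far=[1, 4, 2, 5]
  pop 0: indeg[3]->0 | ready=[3] | order so far=[1, 4, 2, 5, 0]
  pop 3: no out-edges | ready=[] | order so far=[1, 4, 2, 5, 0, 3]
  Result: [1, 4, 2, 5, 0, 3]

Answer: [1, 4, 2, 5, 0, 3]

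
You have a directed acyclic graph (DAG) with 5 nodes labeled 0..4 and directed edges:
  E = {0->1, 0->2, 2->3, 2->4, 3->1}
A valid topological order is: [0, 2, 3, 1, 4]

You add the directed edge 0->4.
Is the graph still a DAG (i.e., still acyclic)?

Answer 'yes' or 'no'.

Answer: yes

Derivation:
Given toposort: [0, 2, 3, 1, 4]
Position of 0: index 0; position of 4: index 4
New edge 0->4: forward
Forward edge: respects the existing order. Still a DAG, same toposort still valid.
Still a DAG? yes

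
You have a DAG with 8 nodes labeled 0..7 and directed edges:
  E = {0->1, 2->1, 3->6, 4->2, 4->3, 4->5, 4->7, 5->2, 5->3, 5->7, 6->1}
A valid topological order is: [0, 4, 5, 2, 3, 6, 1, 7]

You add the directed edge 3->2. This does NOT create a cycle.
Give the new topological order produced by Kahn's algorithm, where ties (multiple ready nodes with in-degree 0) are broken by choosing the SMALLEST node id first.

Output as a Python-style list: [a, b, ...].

Old toposort: [0, 4, 5, 2, 3, 6, 1, 7]
Added edge: 3->2
Position of 3 (4) > position of 2 (3). Must reorder: 3 must now come before 2.
Run Kahn's algorithm (break ties by smallest node id):
  initial in-degrees: [0, 3, 3, 2, 0, 1, 1, 2]
  ready (indeg=0): [0, 4]
  pop 0: indeg[1]->2 | ready=[4] | order so far=[0]
  pop 4: indeg[2]->2; indeg[3]->1; indeg[5]->0; indeg[7]->1 | ready=[5] | order so far=[0, 4]
  pop 5: indeg[2]->1; indeg[3]->0; indeg[7]->0 | ready=[3, 7] | order so far=[0, 4, 5]
  pop 3: indeg[2]->0; indeg[6]->0 | ready=[2, 6, 7] | order so far=[0, 4, 5, 3]
  pop 2: indeg[1]->1 | ready=[6, 7] | order so far=[0, 4, 5, 3, 2]
  pop 6: indeg[1]->0 | ready=[1, 7] | order so far=[0, 4, 5, 3, 2, 6]
  pop 1: no out-edges | ready=[7] | order so far=[0, 4, 5, 3, 2, 6, 1]
  pop 7: no out-edges | ready=[] | order so far=[0, 4, 5, 3, 2, 6, 1, 7]
  Result: [0, 4, 5, 3, 2, 6, 1, 7]

Answer: [0, 4, 5, 3, 2, 6, 1, 7]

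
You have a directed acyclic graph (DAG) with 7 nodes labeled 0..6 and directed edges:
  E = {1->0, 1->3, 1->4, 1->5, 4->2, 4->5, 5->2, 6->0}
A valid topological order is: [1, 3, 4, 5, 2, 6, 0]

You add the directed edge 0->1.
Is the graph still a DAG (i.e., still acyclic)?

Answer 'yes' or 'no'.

Given toposort: [1, 3, 4, 5, 2, 6, 0]
Position of 0: index 6; position of 1: index 0
New edge 0->1: backward (u after v in old order)
Backward edge: old toposort is now invalid. Check if this creates a cycle.
Does 1 already reach 0? Reachable from 1: [0, 1, 2, 3, 4, 5]. YES -> cycle!
Still a DAG? no

Answer: no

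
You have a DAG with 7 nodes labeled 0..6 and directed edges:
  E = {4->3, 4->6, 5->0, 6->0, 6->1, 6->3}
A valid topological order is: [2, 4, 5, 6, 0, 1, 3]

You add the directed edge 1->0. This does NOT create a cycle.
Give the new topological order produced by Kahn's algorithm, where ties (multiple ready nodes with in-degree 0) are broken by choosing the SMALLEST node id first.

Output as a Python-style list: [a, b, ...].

Old toposort: [2, 4, 5, 6, 0, 1, 3]
Added edge: 1->0
Position of 1 (5) > position of 0 (4). Must reorder: 1 must now come before 0.
Run Kahn's algorithm (break ties by smallest node id):
  initial in-degrees: [3, 1, 0, 2, 0, 0, 1]
  ready (indeg=0): [2, 4, 5]
  pop 2: no out-edges | ready=[4, 5] | order so far=[2]
  pop 4: indeg[3]->1; indeg[6]->0 | ready=[5, 6] | order so far=[2, 4]
  pop 5: indeg[0]->2 | ready=[6] | order so far=[2, 4, 5]
  pop 6: indeg[0]->1; indeg[1]->0; indeg[3]->0 | ready=[1, 3] | order so far=[2, 4, 5, 6]
  pop 1: indeg[0]->0 | ready=[0, 3] | order so far=[2, 4, 5, 6, 1]
  pop 0: no out-edges | ready=[3] | order so far=[2, 4, 5, 6, 1, 0]
  pop 3: no out-edges | ready=[] | order so far=[2, 4, 5, 6, 1, 0, 3]
  Result: [2, 4, 5, 6, 1, 0, 3]

Answer: [2, 4, 5, 6, 1, 0, 3]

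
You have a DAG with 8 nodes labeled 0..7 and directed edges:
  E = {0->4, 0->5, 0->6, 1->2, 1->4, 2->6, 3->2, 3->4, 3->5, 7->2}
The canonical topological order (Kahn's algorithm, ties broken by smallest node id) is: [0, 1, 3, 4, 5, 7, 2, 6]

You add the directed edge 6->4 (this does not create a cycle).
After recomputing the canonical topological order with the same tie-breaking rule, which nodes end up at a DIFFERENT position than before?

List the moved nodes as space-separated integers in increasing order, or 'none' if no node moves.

Answer: 2 4 5 6 7

Derivation:
Old toposort: [0, 1, 3, 4, 5, 7, 2, 6]
Added edge 6->4
Recompute Kahn (smallest-id tiebreak):
  initial in-degrees: [0, 0, 3, 0, 4, 2, 2, 0]
  ready (indeg=0): [0, 1, 3, 7]
  pop 0: indeg[4]->3; indeg[5]->1; indeg[6]->1 | ready=[1, 3, 7] | order so far=[0]
  pop 1: indeg[2]->2; indeg[4]->2 | ready=[3, 7] | order so far=[0, 1]
  pop 3: indeg[2]->1; indeg[4]->1; indeg[5]->0 | ready=[5, 7] | order so far=[0, 1, 3]
  pop 5: no out-edges | ready=[7] | order so far=[0, 1, 3, 5]
  pop 7: indeg[2]->0 | ready=[2] | order so far=[0, 1, 3, 5, 7]
  pop 2: indeg[6]->0 | ready=[6] | order so far=[0, 1, 3, 5, 7, 2]
  pop 6: indeg[4]->0 | ready=[4] | order so far=[0, 1, 3, 5, 7, 2, 6]
  pop 4: no out-edges | ready=[] | order so far=[0, 1, 3, 5, 7, 2, 6, 4]
New canonical toposort: [0, 1, 3, 5, 7, 2, 6, 4]
Compare positions:
  Node 0: index 0 -> 0 (same)
  Node 1: index 1 -> 1 (same)
  Node 2: index 6 -> 5 (moved)
  Node 3: index 2 -> 2 (same)
  Node 4: index 3 -> 7 (moved)
  Node 5: index 4 -> 3 (moved)
  Node 6: index 7 -> 6 (moved)
  Node 7: index 5 -> 4 (moved)
Nodes that changed position: 2 4 5 6 7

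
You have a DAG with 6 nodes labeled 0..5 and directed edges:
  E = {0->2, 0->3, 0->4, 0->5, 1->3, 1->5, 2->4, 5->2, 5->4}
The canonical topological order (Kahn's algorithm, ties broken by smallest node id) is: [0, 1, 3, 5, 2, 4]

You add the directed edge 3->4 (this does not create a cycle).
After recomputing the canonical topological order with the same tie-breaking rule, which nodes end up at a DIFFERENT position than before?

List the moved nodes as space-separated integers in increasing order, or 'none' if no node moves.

Old toposort: [0, 1, 3, 5, 2, 4]
Added edge 3->4
Recompute Kahn (smallest-id tiebreak):
  initial in-degrees: [0, 0, 2, 2, 4, 2]
  ready (indeg=0): [0, 1]
  pop 0: indeg[2]->1; indeg[3]->1; indeg[4]->3; indeg[5]->1 | ready=[1] | order so far=[0]
  pop 1: indeg[3]->0; indeg[5]->0 | ready=[3, 5] | order so far=[0, 1]
  pop 3: indeg[4]->2 | ready=[5] | order so far=[0, 1, 3]
  pop 5: indeg[2]->0; indeg[4]->1 | ready=[2] | order so far=[0, 1, 3, 5]
  pop 2: indeg[4]->0 | ready=[4] | order so far=[0, 1, 3, 5, 2]
  pop 4: no out-edges | ready=[] | order so far=[0, 1, 3, 5, 2, 4]
New canonical toposort: [0, 1, 3, 5, 2, 4]
Compare positions:
  Node 0: index 0 -> 0 (same)
  Node 1: index 1 -> 1 (same)
  Node 2: index 4 -> 4 (same)
  Node 3: index 2 -> 2 (same)
  Node 4: index 5 -> 5 (same)
  Node 5: index 3 -> 3 (same)
Nodes that changed position: none

Answer: none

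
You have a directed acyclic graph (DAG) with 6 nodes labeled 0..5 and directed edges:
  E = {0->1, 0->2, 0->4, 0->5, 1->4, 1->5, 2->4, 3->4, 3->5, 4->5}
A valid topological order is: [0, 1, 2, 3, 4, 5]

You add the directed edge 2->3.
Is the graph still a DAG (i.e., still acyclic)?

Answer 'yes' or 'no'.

Given toposort: [0, 1, 2, 3, 4, 5]
Position of 2: index 2; position of 3: index 3
New edge 2->3: forward
Forward edge: respects the existing order. Still a DAG, same toposort still valid.
Still a DAG? yes

Answer: yes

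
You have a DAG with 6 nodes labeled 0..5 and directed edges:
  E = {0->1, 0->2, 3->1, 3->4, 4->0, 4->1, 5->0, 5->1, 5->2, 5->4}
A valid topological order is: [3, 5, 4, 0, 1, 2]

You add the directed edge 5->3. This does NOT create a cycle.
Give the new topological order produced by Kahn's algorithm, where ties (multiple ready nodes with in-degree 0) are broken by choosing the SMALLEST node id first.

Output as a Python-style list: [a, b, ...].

Answer: [5, 3, 4, 0, 1, 2]

Derivation:
Old toposort: [3, 5, 4, 0, 1, 2]
Added edge: 5->3
Position of 5 (1) > position of 3 (0). Must reorder: 5 must now come before 3.
Run Kahn's algorithm (break ties by smallest node id):
  initial in-degrees: [2, 4, 2, 1, 2, 0]
  ready (indeg=0): [5]
  pop 5: indeg[0]->1; indeg[1]->3; indeg[2]->1; indeg[3]->0; indeg[4]->1 | ready=[3] | order so far=[5]
  pop 3: indeg[1]->2; indeg[4]->0 | ready=[4] | order so far=[5, 3]
  pop 4: indeg[0]->0; indeg[1]->1 | ready=[0] | order so far=[5, 3, 4]
  pop 0: indeg[1]->0; indeg[2]->0 | ready=[1, 2] | order so far=[5, 3, 4, 0]
  pop 1: no out-edges | ready=[2] | order so far=[5, 3, 4, 0, 1]
  pop 2: no out-edges | ready=[] | order so far=[5, 3, 4, 0, 1, 2]
  Result: [5, 3, 4, 0, 1, 2]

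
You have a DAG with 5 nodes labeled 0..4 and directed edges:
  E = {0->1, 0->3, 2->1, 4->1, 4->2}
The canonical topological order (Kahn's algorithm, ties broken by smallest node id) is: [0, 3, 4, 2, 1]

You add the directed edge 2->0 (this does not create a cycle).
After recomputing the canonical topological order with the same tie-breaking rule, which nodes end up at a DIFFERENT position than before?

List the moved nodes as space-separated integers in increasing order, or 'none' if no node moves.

Old toposort: [0, 3, 4, 2, 1]
Added edge 2->0
Recompute Kahn (smallest-id tiebreak):
  initial in-degrees: [1, 3, 1, 1, 0]
  ready (indeg=0): [4]
  pop 4: indeg[1]->2; indeg[2]->0 | ready=[2] | order so far=[4]
  pop 2: indeg[0]->0; indeg[1]->1 | ready=[0] | order so far=[4, 2]
  pop 0: indeg[1]->0; indeg[3]->0 | ready=[1, 3] | order so far=[4, 2, 0]
  pop 1: no out-edges | ready=[3] | order so far=[4, 2, 0, 1]
  pop 3: no out-edges | ready=[] | order so far=[4, 2, 0, 1, 3]
New canonical toposort: [4, 2, 0, 1, 3]
Compare positions:
  Node 0: index 0 -> 2 (moved)
  Node 1: index 4 -> 3 (moved)
  Node 2: index 3 -> 1 (moved)
  Node 3: index 1 -> 4 (moved)
  Node 4: index 2 -> 0 (moved)
Nodes that changed position: 0 1 2 3 4

Answer: 0 1 2 3 4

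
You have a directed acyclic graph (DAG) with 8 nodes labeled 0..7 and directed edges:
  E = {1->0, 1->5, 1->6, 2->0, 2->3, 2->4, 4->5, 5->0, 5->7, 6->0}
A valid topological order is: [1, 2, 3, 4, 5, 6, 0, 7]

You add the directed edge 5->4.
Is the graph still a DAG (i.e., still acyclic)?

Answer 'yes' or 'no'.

Given toposort: [1, 2, 3, 4, 5, 6, 0, 7]
Position of 5: index 4; position of 4: index 3
New edge 5->4: backward (u after v in old order)
Backward edge: old toposort is now invalid. Check if this creates a cycle.
Does 4 already reach 5? Reachable from 4: [0, 4, 5, 7]. YES -> cycle!
Still a DAG? no

Answer: no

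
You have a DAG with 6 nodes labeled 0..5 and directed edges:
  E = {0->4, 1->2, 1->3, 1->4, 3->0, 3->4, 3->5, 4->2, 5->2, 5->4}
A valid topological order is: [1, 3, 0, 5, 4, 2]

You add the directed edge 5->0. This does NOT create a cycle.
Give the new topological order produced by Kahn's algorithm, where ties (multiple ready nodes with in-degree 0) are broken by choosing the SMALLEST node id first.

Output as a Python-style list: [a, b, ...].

Old toposort: [1, 3, 0, 5, 4, 2]
Added edge: 5->0
Position of 5 (3) > position of 0 (2). Must reorder: 5 must now come before 0.
Run Kahn's algorithm (break ties by smallest node id):
  initial in-degrees: [2, 0, 3, 1, 4, 1]
  ready (indeg=0): [1]
  pop 1: indeg[2]->2; indeg[3]->0; indeg[4]->3 | ready=[3] | order so far=[1]
  pop 3: indeg[0]->1; indeg[4]->2; indeg[5]->0 | ready=[5] | order so far=[1, 3]
  pop 5: indeg[0]->0; indeg[2]->1; indeg[4]->1 | ready=[0] | order so far=[1, 3, 5]
  pop 0: indeg[4]->0 | ready=[4] | order so far=[1, 3, 5, 0]
  pop 4: indeg[2]->0 | ready=[2] | order so far=[1, 3, 5, 0, 4]
  pop 2: no out-edges | ready=[] | order so far=[1, 3, 5, 0, 4, 2]
  Result: [1, 3, 5, 0, 4, 2]

Answer: [1, 3, 5, 0, 4, 2]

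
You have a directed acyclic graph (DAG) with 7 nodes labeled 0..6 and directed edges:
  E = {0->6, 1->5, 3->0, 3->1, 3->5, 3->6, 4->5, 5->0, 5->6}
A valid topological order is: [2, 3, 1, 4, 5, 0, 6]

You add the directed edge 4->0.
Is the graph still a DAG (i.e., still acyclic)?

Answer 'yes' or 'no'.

Answer: yes

Derivation:
Given toposort: [2, 3, 1, 4, 5, 0, 6]
Position of 4: index 3; position of 0: index 5
New edge 4->0: forward
Forward edge: respects the existing order. Still a DAG, same toposort still valid.
Still a DAG? yes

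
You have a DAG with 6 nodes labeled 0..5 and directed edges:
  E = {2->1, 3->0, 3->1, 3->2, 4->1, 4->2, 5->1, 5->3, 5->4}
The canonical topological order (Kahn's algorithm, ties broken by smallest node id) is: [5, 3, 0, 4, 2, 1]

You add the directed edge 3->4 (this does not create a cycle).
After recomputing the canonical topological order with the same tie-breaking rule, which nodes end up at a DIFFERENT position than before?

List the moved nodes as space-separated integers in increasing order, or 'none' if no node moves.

Old toposort: [5, 3, 0, 4, 2, 1]
Added edge 3->4
Recompute Kahn (smallest-id tiebreak):
  initial in-degrees: [1, 4, 2, 1, 2, 0]
  ready (indeg=0): [5]
  pop 5: indeg[1]->3; indeg[3]->0; indeg[4]->1 | ready=[3] | order so far=[5]
  pop 3: indeg[0]->0; indeg[1]->2; indeg[2]->1; indeg[4]->0 | ready=[0, 4] | order so far=[5, 3]
  pop 0: no out-edges | ready=[4] | order so far=[5, 3, 0]
  pop 4: indeg[1]->1; indeg[2]->0 | ready=[2] | order so far=[5, 3, 0, 4]
  pop 2: indeg[1]->0 | ready=[1] | order so far=[5, 3, 0, 4, 2]
  pop 1: no out-edges | ready=[] | order so far=[5, 3, 0, 4, 2, 1]
New canonical toposort: [5, 3, 0, 4, 2, 1]
Compare positions:
  Node 0: index 2 -> 2 (same)
  Node 1: index 5 -> 5 (same)
  Node 2: index 4 -> 4 (same)
  Node 3: index 1 -> 1 (same)
  Node 4: index 3 -> 3 (same)
  Node 5: index 0 -> 0 (same)
Nodes that changed position: none

Answer: none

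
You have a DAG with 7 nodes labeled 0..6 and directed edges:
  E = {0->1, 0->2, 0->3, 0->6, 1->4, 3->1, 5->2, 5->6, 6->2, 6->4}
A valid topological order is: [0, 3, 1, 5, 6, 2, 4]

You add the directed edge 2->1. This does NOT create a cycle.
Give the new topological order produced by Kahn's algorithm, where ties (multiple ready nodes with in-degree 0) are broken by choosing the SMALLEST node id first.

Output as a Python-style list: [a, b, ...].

Old toposort: [0, 3, 1, 5, 6, 2, 4]
Added edge: 2->1
Position of 2 (5) > position of 1 (2). Must reorder: 2 must now come before 1.
Run Kahn's algorithm (break ties by smallest node id):
  initial in-degrees: [0, 3, 3, 1, 2, 0, 2]
  ready (indeg=0): [0, 5]
  pop 0: indeg[1]->2; indeg[2]->2; indeg[3]->0; indeg[6]->1 | ready=[3, 5] | order so far=[0]
  pop 3: indeg[1]->1 | ready=[5] | order so far=[0, 3]
  pop 5: indeg[2]->1; indeg[6]->0 | ready=[6] | order so far=[0, 3, 5]
  pop 6: indeg[2]->0; indeg[4]->1 | ready=[2] | order so far=[0, 3, 5, 6]
  pop 2: indeg[1]->0 | ready=[1] | order so far=[0, 3, 5, 6, 2]
  pop 1: indeg[4]->0 | ready=[4] | order so far=[0, 3, 5, 6, 2, 1]
  pop 4: no out-edges | ready=[] | order so far=[0, 3, 5, 6, 2, 1, 4]
  Result: [0, 3, 5, 6, 2, 1, 4]

Answer: [0, 3, 5, 6, 2, 1, 4]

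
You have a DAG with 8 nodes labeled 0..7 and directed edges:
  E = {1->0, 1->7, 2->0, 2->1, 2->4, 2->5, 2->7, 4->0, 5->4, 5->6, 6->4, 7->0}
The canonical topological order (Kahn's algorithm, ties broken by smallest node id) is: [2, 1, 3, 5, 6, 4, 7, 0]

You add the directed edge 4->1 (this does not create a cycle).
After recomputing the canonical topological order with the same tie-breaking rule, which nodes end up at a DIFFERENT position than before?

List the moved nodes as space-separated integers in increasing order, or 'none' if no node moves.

Answer: 1 3 4 5 6

Derivation:
Old toposort: [2, 1, 3, 5, 6, 4, 7, 0]
Added edge 4->1
Recompute Kahn (smallest-id tiebreak):
  initial in-degrees: [4, 2, 0, 0, 3, 1, 1, 2]
  ready (indeg=0): [2, 3]
  pop 2: indeg[0]->3; indeg[1]->1; indeg[4]->2; indeg[5]->0; indeg[7]->1 | ready=[3, 5] | order so far=[2]
  pop 3: no out-edges | ready=[5] | order so far=[2, 3]
  pop 5: indeg[4]->1; indeg[6]->0 | ready=[6] | order so far=[2, 3, 5]
  pop 6: indeg[4]->0 | ready=[4] | order so far=[2, 3, 5, 6]
  pop 4: indeg[0]->2; indeg[1]->0 | ready=[1] | order so far=[2, 3, 5, 6, 4]
  pop 1: indeg[0]->1; indeg[7]->0 | ready=[7] | order so far=[2, 3, 5, 6, 4, 1]
  pop 7: indeg[0]->0 | ready=[0] | order so far=[2, 3, 5, 6, 4, 1, 7]
  pop 0: no out-edges | ready=[] | order so far=[2, 3, 5, 6, 4, 1, 7, 0]
New canonical toposort: [2, 3, 5, 6, 4, 1, 7, 0]
Compare positions:
  Node 0: index 7 -> 7 (same)
  Node 1: index 1 -> 5 (moved)
  Node 2: index 0 -> 0 (same)
  Node 3: index 2 -> 1 (moved)
  Node 4: index 5 -> 4 (moved)
  Node 5: index 3 -> 2 (moved)
  Node 6: index 4 -> 3 (moved)
  Node 7: index 6 -> 6 (same)
Nodes that changed position: 1 3 4 5 6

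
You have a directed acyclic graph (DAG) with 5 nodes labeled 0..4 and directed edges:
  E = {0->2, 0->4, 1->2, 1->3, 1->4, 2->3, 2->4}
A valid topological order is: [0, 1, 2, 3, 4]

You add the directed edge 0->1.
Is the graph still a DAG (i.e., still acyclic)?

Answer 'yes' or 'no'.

Answer: yes

Derivation:
Given toposort: [0, 1, 2, 3, 4]
Position of 0: index 0; position of 1: index 1
New edge 0->1: forward
Forward edge: respects the existing order. Still a DAG, same toposort still valid.
Still a DAG? yes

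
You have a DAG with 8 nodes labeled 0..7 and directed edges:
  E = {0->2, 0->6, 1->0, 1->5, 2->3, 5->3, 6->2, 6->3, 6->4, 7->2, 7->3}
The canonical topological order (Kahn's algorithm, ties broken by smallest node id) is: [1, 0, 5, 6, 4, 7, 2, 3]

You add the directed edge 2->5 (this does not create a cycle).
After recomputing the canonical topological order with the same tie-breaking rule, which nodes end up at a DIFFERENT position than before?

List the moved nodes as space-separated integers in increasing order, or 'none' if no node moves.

Answer: 2 4 5 6 7

Derivation:
Old toposort: [1, 0, 5, 6, 4, 7, 2, 3]
Added edge 2->5
Recompute Kahn (smallest-id tiebreak):
  initial in-degrees: [1, 0, 3, 4, 1, 2, 1, 0]
  ready (indeg=0): [1, 7]
  pop 1: indeg[0]->0; indeg[5]->1 | ready=[0, 7] | order so far=[1]
  pop 0: indeg[2]->2; indeg[6]->0 | ready=[6, 7] | order so far=[1, 0]
  pop 6: indeg[2]->1; indeg[3]->3; indeg[4]->0 | ready=[4, 7] | order so far=[1, 0, 6]
  pop 4: no out-edges | ready=[7] | order so far=[1, 0, 6, 4]
  pop 7: indeg[2]->0; indeg[3]->2 | ready=[2] | order so far=[1, 0, 6, 4, 7]
  pop 2: indeg[3]->1; indeg[5]->0 | ready=[5] | order so far=[1, 0, 6, 4, 7, 2]
  pop 5: indeg[3]->0 | ready=[3] | order so far=[1, 0, 6, 4, 7, 2, 5]
  pop 3: no out-edges | ready=[] | order so far=[1, 0, 6, 4, 7, 2, 5, 3]
New canonical toposort: [1, 0, 6, 4, 7, 2, 5, 3]
Compare positions:
  Node 0: index 1 -> 1 (same)
  Node 1: index 0 -> 0 (same)
  Node 2: index 6 -> 5 (moved)
  Node 3: index 7 -> 7 (same)
  Node 4: index 4 -> 3 (moved)
  Node 5: index 2 -> 6 (moved)
  Node 6: index 3 -> 2 (moved)
  Node 7: index 5 -> 4 (moved)
Nodes that changed position: 2 4 5 6 7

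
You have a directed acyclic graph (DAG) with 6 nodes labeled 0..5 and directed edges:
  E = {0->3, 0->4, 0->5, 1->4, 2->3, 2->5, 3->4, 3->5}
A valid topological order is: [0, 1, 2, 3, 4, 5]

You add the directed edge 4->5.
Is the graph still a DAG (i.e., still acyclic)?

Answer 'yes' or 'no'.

Answer: yes

Derivation:
Given toposort: [0, 1, 2, 3, 4, 5]
Position of 4: index 4; position of 5: index 5
New edge 4->5: forward
Forward edge: respects the existing order. Still a DAG, same toposort still valid.
Still a DAG? yes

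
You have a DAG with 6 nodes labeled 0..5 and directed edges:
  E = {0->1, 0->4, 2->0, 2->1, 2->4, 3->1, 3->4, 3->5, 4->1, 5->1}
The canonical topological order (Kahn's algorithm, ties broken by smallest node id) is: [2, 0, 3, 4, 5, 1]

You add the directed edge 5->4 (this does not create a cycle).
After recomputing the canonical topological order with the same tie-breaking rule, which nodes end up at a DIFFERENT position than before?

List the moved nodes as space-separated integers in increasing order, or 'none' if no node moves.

Answer: 4 5

Derivation:
Old toposort: [2, 0, 3, 4, 5, 1]
Added edge 5->4
Recompute Kahn (smallest-id tiebreak):
  initial in-degrees: [1, 5, 0, 0, 4, 1]
  ready (indeg=0): [2, 3]
  pop 2: indeg[0]->0; indeg[1]->4; indeg[4]->3 | ready=[0, 3] | order so far=[2]
  pop 0: indeg[1]->3; indeg[4]->2 | ready=[3] | order so far=[2, 0]
  pop 3: indeg[1]->2; indeg[4]->1; indeg[5]->0 | ready=[5] | order so far=[2, 0, 3]
  pop 5: indeg[1]->1; indeg[4]->0 | ready=[4] | order so far=[2, 0, 3, 5]
  pop 4: indeg[1]->0 | ready=[1] | order so far=[2, 0, 3, 5, 4]
  pop 1: no out-edges | ready=[] | order so far=[2, 0, 3, 5, 4, 1]
New canonical toposort: [2, 0, 3, 5, 4, 1]
Compare positions:
  Node 0: index 1 -> 1 (same)
  Node 1: index 5 -> 5 (same)
  Node 2: index 0 -> 0 (same)
  Node 3: index 2 -> 2 (same)
  Node 4: index 3 -> 4 (moved)
  Node 5: index 4 -> 3 (moved)
Nodes that changed position: 4 5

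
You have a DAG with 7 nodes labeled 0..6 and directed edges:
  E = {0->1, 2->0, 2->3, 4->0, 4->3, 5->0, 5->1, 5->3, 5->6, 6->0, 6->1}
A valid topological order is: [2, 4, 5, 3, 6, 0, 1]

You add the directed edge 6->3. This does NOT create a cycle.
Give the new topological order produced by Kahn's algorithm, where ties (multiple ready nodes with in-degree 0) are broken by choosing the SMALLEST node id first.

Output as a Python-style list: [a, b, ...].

Old toposort: [2, 4, 5, 3, 6, 0, 1]
Added edge: 6->3
Position of 6 (4) > position of 3 (3). Must reorder: 6 must now come before 3.
Run Kahn's algorithm (break ties by smallest node id):
  initial in-degrees: [4, 3, 0, 4, 0, 0, 1]
  ready (indeg=0): [2, 4, 5]
  pop 2: indeg[0]->3; indeg[3]->3 | ready=[4, 5] | order so far=[2]
  pop 4: indeg[0]->2; indeg[3]->2 | ready=[5] | order so far=[2, 4]
  pop 5: indeg[0]->1; indeg[1]->2; indeg[3]->1; indeg[6]->0 | ready=[6] | order so far=[2, 4, 5]
  pop 6: indeg[0]->0; indeg[1]->1; indeg[3]->0 | ready=[0, 3] | order so far=[2, 4, 5, 6]
  pop 0: indeg[1]->0 | ready=[1, 3] | order so far=[2, 4, 5, 6, 0]
  pop 1: no out-edges | ready=[3] | order so far=[2, 4, 5, 6, 0, 1]
  pop 3: no out-edges | ready=[] | order so far=[2, 4, 5, 6, 0, 1, 3]
  Result: [2, 4, 5, 6, 0, 1, 3]

Answer: [2, 4, 5, 6, 0, 1, 3]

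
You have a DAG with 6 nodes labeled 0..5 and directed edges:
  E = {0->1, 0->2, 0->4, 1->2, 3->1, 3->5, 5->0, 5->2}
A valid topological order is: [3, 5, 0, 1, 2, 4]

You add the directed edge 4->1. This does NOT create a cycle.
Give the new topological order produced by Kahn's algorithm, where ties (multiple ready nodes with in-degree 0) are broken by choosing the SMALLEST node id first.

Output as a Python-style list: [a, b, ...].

Answer: [3, 5, 0, 4, 1, 2]

Derivation:
Old toposort: [3, 5, 0, 1, 2, 4]
Added edge: 4->1
Position of 4 (5) > position of 1 (3). Must reorder: 4 must now come before 1.
Run Kahn's algorithm (break ties by smallest node id):
  initial in-degrees: [1, 3, 3, 0, 1, 1]
  ready (indeg=0): [3]
  pop 3: indeg[1]->2; indeg[5]->0 | ready=[5] | order so far=[3]
  pop 5: indeg[0]->0; indeg[2]->2 | ready=[0] | order so far=[3, 5]
  pop 0: indeg[1]->1; indeg[2]->1; indeg[4]->0 | ready=[4] | order so far=[3, 5, 0]
  pop 4: indeg[1]->0 | ready=[1] | order so far=[3, 5, 0, 4]
  pop 1: indeg[2]->0 | ready=[2] | order so far=[3, 5, 0, 4, 1]
  pop 2: no out-edges | ready=[] | order so far=[3, 5, 0, 4, 1, 2]
  Result: [3, 5, 0, 4, 1, 2]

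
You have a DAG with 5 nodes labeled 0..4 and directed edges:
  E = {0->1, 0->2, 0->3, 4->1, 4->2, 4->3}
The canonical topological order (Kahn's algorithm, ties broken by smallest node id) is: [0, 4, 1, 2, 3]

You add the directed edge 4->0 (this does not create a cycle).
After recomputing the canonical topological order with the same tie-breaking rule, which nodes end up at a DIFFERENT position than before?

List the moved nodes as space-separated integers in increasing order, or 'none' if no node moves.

Answer: 0 4

Derivation:
Old toposort: [0, 4, 1, 2, 3]
Added edge 4->0
Recompute Kahn (smallest-id tiebreak):
  initial in-degrees: [1, 2, 2, 2, 0]
  ready (indeg=0): [4]
  pop 4: indeg[0]->0; indeg[1]->1; indeg[2]->1; indeg[3]->1 | ready=[0] | order so far=[4]
  pop 0: indeg[1]->0; indeg[2]->0; indeg[3]->0 | ready=[1, 2, 3] | order so far=[4, 0]
  pop 1: no out-edges | ready=[2, 3] | order so far=[4, 0, 1]
  pop 2: no out-edges | ready=[3] | order so far=[4, 0, 1, 2]
  pop 3: no out-edges | ready=[] | order so far=[4, 0, 1, 2, 3]
New canonical toposort: [4, 0, 1, 2, 3]
Compare positions:
  Node 0: index 0 -> 1 (moved)
  Node 1: index 2 -> 2 (same)
  Node 2: index 3 -> 3 (same)
  Node 3: index 4 -> 4 (same)
  Node 4: index 1 -> 0 (moved)
Nodes that changed position: 0 4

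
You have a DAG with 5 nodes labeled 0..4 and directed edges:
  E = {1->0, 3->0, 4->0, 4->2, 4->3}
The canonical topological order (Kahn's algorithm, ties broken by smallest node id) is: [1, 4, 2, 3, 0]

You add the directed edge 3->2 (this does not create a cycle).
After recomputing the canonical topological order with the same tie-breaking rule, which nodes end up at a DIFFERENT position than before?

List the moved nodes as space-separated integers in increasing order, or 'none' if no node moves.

Answer: 0 2 3

Derivation:
Old toposort: [1, 4, 2, 3, 0]
Added edge 3->2
Recompute Kahn (smallest-id tiebreak):
  initial in-degrees: [3, 0, 2, 1, 0]
  ready (indeg=0): [1, 4]
  pop 1: indeg[0]->2 | ready=[4] | order so far=[1]
  pop 4: indeg[0]->1; indeg[2]->1; indeg[3]->0 | ready=[3] | order so far=[1, 4]
  pop 3: indeg[0]->0; indeg[2]->0 | ready=[0, 2] | order so far=[1, 4, 3]
  pop 0: no out-edges | ready=[2] | order so far=[1, 4, 3, 0]
  pop 2: no out-edges | ready=[] | order so far=[1, 4, 3, 0, 2]
New canonical toposort: [1, 4, 3, 0, 2]
Compare positions:
  Node 0: index 4 -> 3 (moved)
  Node 1: index 0 -> 0 (same)
  Node 2: index 2 -> 4 (moved)
  Node 3: index 3 -> 2 (moved)
  Node 4: index 1 -> 1 (same)
Nodes that changed position: 0 2 3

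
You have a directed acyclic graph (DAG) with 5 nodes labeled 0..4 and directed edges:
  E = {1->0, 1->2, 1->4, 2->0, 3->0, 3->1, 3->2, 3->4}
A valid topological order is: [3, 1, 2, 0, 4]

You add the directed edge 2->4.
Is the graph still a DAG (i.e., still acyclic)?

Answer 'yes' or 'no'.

Answer: yes

Derivation:
Given toposort: [3, 1, 2, 0, 4]
Position of 2: index 2; position of 4: index 4
New edge 2->4: forward
Forward edge: respects the existing order. Still a DAG, same toposort still valid.
Still a DAG? yes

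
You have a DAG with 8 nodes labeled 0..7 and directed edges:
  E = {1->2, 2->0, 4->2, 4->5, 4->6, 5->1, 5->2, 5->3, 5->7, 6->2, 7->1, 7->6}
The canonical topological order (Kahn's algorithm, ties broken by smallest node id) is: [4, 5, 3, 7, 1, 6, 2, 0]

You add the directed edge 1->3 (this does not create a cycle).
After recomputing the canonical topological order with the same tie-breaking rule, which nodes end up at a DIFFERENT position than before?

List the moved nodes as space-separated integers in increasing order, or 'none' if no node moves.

Old toposort: [4, 5, 3, 7, 1, 6, 2, 0]
Added edge 1->3
Recompute Kahn (smallest-id tiebreak):
  initial in-degrees: [1, 2, 4, 2, 0, 1, 2, 1]
  ready (indeg=0): [4]
  pop 4: indeg[2]->3; indeg[5]->0; indeg[6]->1 | ready=[5] | order so far=[4]
  pop 5: indeg[1]->1; indeg[2]->2; indeg[3]->1; indeg[7]->0 | ready=[7] | order so far=[4, 5]
  pop 7: indeg[1]->0; indeg[6]->0 | ready=[1, 6] | order so far=[4, 5, 7]
  pop 1: indeg[2]->1; indeg[3]->0 | ready=[3, 6] | order so far=[4, 5, 7, 1]
  pop 3: no out-edges | ready=[6] | order so far=[4, 5, 7, 1, 3]
  pop 6: indeg[2]->0 | ready=[2] | order so far=[4, 5, 7, 1, 3, 6]
  pop 2: indeg[0]->0 | ready=[0] | order so far=[4, 5, 7, 1, 3, 6, 2]
  pop 0: no out-edges | ready=[] | order so far=[4, 5, 7, 1, 3, 6, 2, 0]
New canonical toposort: [4, 5, 7, 1, 3, 6, 2, 0]
Compare positions:
  Node 0: index 7 -> 7 (same)
  Node 1: index 4 -> 3 (moved)
  Node 2: index 6 -> 6 (same)
  Node 3: index 2 -> 4 (moved)
  Node 4: index 0 -> 0 (same)
  Node 5: index 1 -> 1 (same)
  Node 6: index 5 -> 5 (same)
  Node 7: index 3 -> 2 (moved)
Nodes that changed position: 1 3 7

Answer: 1 3 7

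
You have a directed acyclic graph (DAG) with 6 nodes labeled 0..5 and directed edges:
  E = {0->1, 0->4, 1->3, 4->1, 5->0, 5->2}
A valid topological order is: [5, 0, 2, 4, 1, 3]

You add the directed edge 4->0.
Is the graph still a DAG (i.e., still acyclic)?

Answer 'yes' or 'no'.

Given toposort: [5, 0, 2, 4, 1, 3]
Position of 4: index 3; position of 0: index 1
New edge 4->0: backward (u after v in old order)
Backward edge: old toposort is now invalid. Check if this creates a cycle.
Does 0 already reach 4? Reachable from 0: [0, 1, 3, 4]. YES -> cycle!
Still a DAG? no

Answer: no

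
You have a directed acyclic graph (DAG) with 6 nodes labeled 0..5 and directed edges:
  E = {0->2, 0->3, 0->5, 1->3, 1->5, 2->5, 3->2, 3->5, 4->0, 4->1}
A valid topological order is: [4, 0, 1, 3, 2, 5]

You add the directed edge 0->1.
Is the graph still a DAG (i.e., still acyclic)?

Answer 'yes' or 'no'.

Answer: yes

Derivation:
Given toposort: [4, 0, 1, 3, 2, 5]
Position of 0: index 1; position of 1: index 2
New edge 0->1: forward
Forward edge: respects the existing order. Still a DAG, same toposort still valid.
Still a DAG? yes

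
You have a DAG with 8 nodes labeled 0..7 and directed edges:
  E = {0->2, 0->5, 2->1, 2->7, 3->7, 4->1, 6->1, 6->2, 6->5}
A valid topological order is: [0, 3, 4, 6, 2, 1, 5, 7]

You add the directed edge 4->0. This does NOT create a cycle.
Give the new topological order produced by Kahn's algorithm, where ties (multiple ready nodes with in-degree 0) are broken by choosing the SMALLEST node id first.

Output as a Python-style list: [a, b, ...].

Answer: [3, 4, 0, 6, 2, 1, 5, 7]

Derivation:
Old toposort: [0, 3, 4, 6, 2, 1, 5, 7]
Added edge: 4->0
Position of 4 (2) > position of 0 (0). Must reorder: 4 must now come before 0.
Run Kahn's algorithm (break ties by smallest node id):
  initial in-degrees: [1, 3, 2, 0, 0, 2, 0, 2]
  ready (indeg=0): [3, 4, 6]
  pop 3: indeg[7]->1 | ready=[4, 6] | order so far=[3]
  pop 4: indeg[0]->0; indeg[1]->2 | ready=[0, 6] | order so far=[3, 4]
  pop 0: indeg[2]->1; indeg[5]->1 | ready=[6] | order so far=[3, 4, 0]
  pop 6: indeg[1]->1; indeg[2]->0; indeg[5]->0 | ready=[2, 5] | order so far=[3, 4, 0, 6]
  pop 2: indeg[1]->0; indeg[7]->0 | ready=[1, 5, 7] | order so far=[3, 4, 0, 6, 2]
  pop 1: no out-edges | ready=[5, 7] | order so far=[3, 4, 0, 6, 2, 1]
  pop 5: no out-edges | ready=[7] | order so far=[3, 4, 0, 6, 2, 1, 5]
  pop 7: no out-edges | ready=[] | order so far=[3, 4, 0, 6, 2, 1, 5, 7]
  Result: [3, 4, 0, 6, 2, 1, 5, 7]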